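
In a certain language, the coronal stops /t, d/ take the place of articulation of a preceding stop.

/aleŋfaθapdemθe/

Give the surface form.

[aleŋfaθapbemθe]

/d/ after /p/ (labial) → [b]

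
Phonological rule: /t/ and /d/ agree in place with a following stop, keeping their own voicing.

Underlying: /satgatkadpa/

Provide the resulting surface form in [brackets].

[sakgakkabpa]

/t/ before /g/ (velar) → [k]
/t/ before /k/ (velar) → [k]
/d/ before /p/ (labial) → [b]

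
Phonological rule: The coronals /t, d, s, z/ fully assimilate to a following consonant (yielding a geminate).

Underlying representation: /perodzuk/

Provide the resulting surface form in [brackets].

[perozzuk]

/d/ before /z/ → [z] (total assimilation)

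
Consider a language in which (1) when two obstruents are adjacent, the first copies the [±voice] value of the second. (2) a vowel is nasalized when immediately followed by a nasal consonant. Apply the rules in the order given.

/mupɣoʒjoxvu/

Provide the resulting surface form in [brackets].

[mubɣoʒjoɣvu]

Rule 1: /p/ before /ɣ/ (voiced) → [b]
Rule 1: /x/ before /v/ (voiced) → [ɣ]
After rule 1: mubɣoʒjoɣvu
Rule 2: no segment meets the rule's conditions; no change.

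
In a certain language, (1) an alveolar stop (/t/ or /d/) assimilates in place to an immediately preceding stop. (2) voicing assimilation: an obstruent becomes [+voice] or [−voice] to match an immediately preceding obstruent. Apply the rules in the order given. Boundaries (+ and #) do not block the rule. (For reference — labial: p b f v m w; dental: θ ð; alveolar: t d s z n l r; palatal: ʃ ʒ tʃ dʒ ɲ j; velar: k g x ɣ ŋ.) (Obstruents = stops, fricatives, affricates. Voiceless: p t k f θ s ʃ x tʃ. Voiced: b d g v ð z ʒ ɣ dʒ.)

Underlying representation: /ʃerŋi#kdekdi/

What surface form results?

Rule 1: /d/ after /k/ (velar) → [g]
Rule 1: /d/ after /k/ (velar) → [g]
After rule 1: ʃerŋi#kgekgi
Rule 2: /g/ after /k/ (voiceless) → [k]
Rule 2: /g/ after /k/ (voiceless) → [k]

[ʃerŋi#kkekki]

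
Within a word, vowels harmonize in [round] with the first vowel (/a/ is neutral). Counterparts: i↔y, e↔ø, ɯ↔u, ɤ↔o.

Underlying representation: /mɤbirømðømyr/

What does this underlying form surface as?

[mɤbiremðemir]

/ø/ harmonizes with /ɤ/ ([-round]) → [e]
/ø/ harmonizes with /ɤ/ ([-round]) → [e]
/y/ harmonizes with /ɤ/ ([-round]) → [i]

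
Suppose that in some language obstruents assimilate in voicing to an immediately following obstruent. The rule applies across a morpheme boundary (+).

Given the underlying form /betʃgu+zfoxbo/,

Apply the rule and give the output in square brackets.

/tʃ/ before /g/ (voiced) → [dʒ]
/z/ before /f/ (voiceless) → [s]
/x/ before /b/ (voiced) → [ɣ]

[bedʒgu+sfoɣbo]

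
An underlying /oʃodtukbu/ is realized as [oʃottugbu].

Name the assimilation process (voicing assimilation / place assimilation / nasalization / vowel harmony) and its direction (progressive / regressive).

/d/→[t] /k/→[g].
Each target copies a feature from the following segment, so the direction is regressive.

voicing assimilation, regressive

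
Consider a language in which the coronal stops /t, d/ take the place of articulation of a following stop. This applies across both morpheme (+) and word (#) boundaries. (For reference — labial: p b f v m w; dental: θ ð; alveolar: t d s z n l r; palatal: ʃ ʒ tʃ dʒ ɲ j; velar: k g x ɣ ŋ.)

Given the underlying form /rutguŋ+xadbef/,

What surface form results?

/t/ before /g/ (velar) → [k]
/d/ before /b/ (labial) → [b]

[rukguŋ+xabbef]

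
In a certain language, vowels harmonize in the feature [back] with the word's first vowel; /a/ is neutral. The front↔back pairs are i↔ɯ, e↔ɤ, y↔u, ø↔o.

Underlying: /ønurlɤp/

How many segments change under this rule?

2

/u/ harmonizes with /ø/ ([-back]) → [y]
/ɤ/ harmonizes with /ø/ ([-back]) → [e]
2 segments change.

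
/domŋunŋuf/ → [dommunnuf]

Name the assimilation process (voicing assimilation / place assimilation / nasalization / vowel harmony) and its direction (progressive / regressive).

place assimilation, progressive

/ŋ/→[m] /ŋ/→[n].
Each target copies a feature from the preceding segment, so the direction is progressive.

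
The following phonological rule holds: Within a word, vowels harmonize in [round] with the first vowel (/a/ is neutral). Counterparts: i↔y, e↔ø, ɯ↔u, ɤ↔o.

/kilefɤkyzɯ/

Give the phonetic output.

/y/ harmonizes with /i/ ([-round]) → [i]

[kilefɤkizɯ]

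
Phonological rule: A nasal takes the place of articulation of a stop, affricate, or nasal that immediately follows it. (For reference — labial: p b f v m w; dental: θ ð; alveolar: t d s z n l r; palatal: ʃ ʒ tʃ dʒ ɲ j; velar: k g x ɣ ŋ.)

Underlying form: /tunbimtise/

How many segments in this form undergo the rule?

2

/n/ before /b/ (labial) → [m]
/m/ before /t/ (alveolar) → [n]
2 segments change.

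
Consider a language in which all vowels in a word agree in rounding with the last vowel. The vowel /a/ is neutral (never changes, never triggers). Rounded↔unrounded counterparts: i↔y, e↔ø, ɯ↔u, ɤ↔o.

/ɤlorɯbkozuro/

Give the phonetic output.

/ɤ/ harmonizes with /o/ ([+round]) → [o]
/ɯ/ harmonizes with /o/ ([+round]) → [u]

[olorubkozuro]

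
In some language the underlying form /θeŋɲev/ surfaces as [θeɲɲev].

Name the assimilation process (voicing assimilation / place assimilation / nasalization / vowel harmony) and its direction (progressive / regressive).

place assimilation, regressive

/ŋ/→[ɲ].
Each target copies a feature from the following segment, so the direction is regressive.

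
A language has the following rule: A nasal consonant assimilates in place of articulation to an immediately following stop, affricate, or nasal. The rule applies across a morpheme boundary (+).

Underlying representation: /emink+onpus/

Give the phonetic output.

/n/ before /k/ (velar) → [ŋ]
/n/ before /p/ (labial) → [m]

[emiŋk+ompus]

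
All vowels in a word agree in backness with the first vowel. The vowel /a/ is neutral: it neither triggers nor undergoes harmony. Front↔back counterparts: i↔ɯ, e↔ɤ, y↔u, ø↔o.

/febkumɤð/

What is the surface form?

[febkymeð]

/u/ harmonizes with /e/ ([-back]) → [y]
/ɤ/ harmonizes with /e/ ([-back]) → [e]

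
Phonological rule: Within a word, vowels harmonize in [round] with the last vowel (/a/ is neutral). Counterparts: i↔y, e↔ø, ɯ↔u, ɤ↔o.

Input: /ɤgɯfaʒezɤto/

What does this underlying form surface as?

[ogufaʒøzoto]

/ɤ/ harmonizes with /o/ ([+round]) → [o]
/ɯ/ harmonizes with /o/ ([+round]) → [u]
/e/ harmonizes with /o/ ([+round]) → [ø]
/ɤ/ harmonizes with /o/ ([+round]) → [o]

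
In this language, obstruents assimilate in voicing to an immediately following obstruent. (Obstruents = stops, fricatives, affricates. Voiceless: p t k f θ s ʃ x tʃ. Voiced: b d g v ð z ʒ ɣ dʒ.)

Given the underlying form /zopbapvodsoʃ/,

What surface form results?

/p/ before /b/ (voiced) → [b]
/p/ before /v/ (voiced) → [b]
/d/ before /s/ (voiceless) → [t]

[zobbabvotsoʃ]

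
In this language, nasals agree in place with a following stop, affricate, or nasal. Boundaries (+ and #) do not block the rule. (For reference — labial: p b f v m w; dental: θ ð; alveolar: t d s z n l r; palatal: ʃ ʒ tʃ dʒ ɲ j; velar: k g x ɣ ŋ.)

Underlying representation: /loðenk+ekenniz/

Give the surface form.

/n/ before /k/ (velar) → [ŋ]

[loðeŋk+ekenniz]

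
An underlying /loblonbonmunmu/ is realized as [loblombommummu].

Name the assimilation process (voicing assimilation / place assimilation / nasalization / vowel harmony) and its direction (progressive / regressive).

place assimilation, regressive

/n/→[m] /n/→[m] /n/→[m].
Each target copies a feature from the following segment, so the direction is regressive.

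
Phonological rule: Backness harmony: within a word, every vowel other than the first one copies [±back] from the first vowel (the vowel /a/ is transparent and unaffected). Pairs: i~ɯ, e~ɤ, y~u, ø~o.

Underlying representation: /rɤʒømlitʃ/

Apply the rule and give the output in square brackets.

/ø/ harmonizes with /ɤ/ ([+back]) → [o]
/i/ harmonizes with /ɤ/ ([+back]) → [ɯ]

[rɤʒomlɯtʃ]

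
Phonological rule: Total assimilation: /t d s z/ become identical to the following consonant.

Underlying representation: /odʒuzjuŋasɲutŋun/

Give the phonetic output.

/z/ before /j/ → [j] (total assimilation)
/s/ before /ɲ/ → [ɲ] (total assimilation)
/t/ before /ŋ/ → [ŋ] (total assimilation)

[odʒujjuŋaɲɲuŋŋun]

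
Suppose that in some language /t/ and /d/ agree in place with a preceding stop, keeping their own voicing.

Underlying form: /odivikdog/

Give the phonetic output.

[odivikgog]

/d/ after /k/ (velar) → [g]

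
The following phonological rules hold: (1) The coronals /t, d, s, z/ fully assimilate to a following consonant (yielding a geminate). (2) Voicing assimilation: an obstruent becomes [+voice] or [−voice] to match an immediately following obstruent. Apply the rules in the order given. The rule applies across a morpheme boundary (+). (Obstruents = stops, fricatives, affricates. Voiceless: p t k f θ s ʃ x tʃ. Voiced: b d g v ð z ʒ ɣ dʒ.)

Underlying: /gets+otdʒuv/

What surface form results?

Rule 1: /t/ before /s/ → [s] (total assimilation)
Rule 1: /t/ before /dʒ/ → [dʒ] (total assimilation)
After rule 1: gess+odʒdʒuv
Rule 2: no segment meets the rule's conditions; no change.

[gess+odʒdʒuv]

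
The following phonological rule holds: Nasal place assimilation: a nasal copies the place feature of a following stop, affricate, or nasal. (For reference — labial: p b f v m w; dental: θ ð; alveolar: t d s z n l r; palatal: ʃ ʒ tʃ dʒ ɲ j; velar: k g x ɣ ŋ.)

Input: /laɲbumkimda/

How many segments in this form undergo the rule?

3

/ɲ/ before /b/ (labial) → [m]
/m/ before /k/ (velar) → [ŋ]
/m/ before /d/ (alveolar) → [n]
3 segments change.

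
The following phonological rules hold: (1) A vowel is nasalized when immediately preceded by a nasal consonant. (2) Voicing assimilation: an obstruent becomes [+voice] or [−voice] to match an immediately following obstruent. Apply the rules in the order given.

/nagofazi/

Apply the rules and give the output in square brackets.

Rule 1: /a/ after nasal /n/ → [ã]
After rule 1: nãgofazi
Rule 2: no segment meets the rule's conditions; no change.

[nãgofazi]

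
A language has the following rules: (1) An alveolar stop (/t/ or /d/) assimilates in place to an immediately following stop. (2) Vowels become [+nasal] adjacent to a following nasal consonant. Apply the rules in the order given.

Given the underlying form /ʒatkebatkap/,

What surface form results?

Rule 1: /t/ before /k/ (velar) → [k]
Rule 1: /t/ before /k/ (velar) → [k]
After rule 1: ʒakkebakkap
Rule 2: no segment meets the rule's conditions; no change.

[ʒakkebakkap]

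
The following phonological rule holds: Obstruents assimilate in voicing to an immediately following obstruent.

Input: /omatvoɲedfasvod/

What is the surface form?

[omadvoɲetfazvod]

/t/ before /v/ (voiced) → [d]
/d/ before /f/ (voiceless) → [t]
/s/ before /v/ (voiced) → [z]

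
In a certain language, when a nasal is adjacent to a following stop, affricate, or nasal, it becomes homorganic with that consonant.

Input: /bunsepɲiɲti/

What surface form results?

[bunsepɲinti]

/ɲ/ before /t/ (alveolar) → [n]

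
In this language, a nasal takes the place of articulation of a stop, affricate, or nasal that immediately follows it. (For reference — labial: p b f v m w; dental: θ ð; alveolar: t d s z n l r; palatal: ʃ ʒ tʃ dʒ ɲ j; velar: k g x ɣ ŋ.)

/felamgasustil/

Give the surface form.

/m/ before /g/ (velar) → [ŋ]

[felaŋgasustil]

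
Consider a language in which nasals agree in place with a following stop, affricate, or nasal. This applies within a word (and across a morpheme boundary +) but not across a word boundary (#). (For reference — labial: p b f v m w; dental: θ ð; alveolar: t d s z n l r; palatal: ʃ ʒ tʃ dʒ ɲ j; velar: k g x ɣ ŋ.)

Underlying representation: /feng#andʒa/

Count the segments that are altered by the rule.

/n/ before /g/ (velar) → [ŋ]
/n/ before /dʒ/ (palatal) → [ɲ]
2 segments change.

2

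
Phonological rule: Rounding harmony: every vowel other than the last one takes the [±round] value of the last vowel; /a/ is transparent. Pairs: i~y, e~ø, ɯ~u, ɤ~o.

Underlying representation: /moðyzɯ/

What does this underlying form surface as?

/o/ harmonizes with /ɯ/ ([-round]) → [ɤ]
/y/ harmonizes with /ɯ/ ([-round]) → [i]

[mɤðizɯ]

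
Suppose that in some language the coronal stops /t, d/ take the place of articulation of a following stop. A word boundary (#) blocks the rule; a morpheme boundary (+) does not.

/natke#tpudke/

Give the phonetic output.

[nakke#ppugke]

/t/ before /k/ (velar) → [k]
/t/ before /p/ (labial) → [p]
/d/ before /k/ (velar) → [g]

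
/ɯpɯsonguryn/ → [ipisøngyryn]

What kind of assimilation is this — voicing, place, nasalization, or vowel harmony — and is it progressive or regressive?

/ɯ/→[i] /ɯ/→[i] /o/→[ø] /u/→[y].
Vowels agree with the last vowel, so the harmony is regressive.

vowel harmony, regressive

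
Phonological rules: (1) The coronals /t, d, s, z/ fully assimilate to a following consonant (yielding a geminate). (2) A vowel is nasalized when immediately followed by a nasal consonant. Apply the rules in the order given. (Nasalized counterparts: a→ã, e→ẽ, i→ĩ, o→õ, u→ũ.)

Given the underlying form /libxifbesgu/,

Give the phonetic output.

Rule 1: /s/ before /g/ → [g] (total assimilation)
After rule 1: libxifbeggu
Rule 2: no segment meets the rule's conditions; no change.

[libxifbeggu]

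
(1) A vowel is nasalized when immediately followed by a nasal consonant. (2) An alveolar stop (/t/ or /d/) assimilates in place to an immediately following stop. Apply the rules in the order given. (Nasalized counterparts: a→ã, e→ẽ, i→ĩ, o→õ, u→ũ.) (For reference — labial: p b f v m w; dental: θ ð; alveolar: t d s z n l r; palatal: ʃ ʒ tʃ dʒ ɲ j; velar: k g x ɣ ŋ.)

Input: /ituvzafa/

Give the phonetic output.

[ituvzafa]

Rule 1: no segment meets the rule's conditions; no change.
After rule 1: ituvzafa
Rule 2: no segment meets the rule's conditions; no change.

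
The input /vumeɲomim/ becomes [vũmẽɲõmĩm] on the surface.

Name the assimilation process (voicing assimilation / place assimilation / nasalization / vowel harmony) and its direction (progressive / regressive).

/u/→[ũ] /e/→[ẽ] /o/→[õ] /i/→[ĩ].
Each target copies a feature from the following segment, so the direction is regressive.

nasalization, regressive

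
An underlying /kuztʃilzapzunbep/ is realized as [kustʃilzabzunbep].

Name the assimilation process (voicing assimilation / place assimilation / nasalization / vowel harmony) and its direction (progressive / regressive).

/z/→[s] /p/→[b].
Each target copies a feature from the following segment, so the direction is regressive.

voicing assimilation, regressive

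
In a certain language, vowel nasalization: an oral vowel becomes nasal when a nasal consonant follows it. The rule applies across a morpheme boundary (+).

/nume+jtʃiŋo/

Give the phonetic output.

[nũme+jtʃĩŋo]

/u/ before nasal /m/ → [ũ]
/i/ before nasal /ŋ/ → [ĩ]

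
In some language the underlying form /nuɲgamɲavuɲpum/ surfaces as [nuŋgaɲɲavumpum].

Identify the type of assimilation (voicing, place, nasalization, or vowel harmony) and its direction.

/ɲ/→[ŋ] /m/→[ɲ] /ɲ/→[m].
Each target copies a feature from the following segment, so the direction is regressive.

place assimilation, regressive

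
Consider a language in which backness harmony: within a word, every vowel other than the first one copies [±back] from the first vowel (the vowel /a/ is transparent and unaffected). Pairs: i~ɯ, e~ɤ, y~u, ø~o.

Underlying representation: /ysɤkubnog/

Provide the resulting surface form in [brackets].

[ysekybnøg]

/ɤ/ harmonizes with /y/ ([-back]) → [e]
/u/ harmonizes with /y/ ([-back]) → [y]
/o/ harmonizes with /y/ ([-back]) → [ø]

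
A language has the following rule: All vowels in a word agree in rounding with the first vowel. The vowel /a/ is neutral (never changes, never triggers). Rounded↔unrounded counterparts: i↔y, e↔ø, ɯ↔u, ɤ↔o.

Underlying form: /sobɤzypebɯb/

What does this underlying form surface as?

/ɤ/ harmonizes with /o/ ([+round]) → [o]
/e/ harmonizes with /o/ ([+round]) → [ø]
/ɯ/ harmonizes with /o/ ([+round]) → [u]

[sobozypøbub]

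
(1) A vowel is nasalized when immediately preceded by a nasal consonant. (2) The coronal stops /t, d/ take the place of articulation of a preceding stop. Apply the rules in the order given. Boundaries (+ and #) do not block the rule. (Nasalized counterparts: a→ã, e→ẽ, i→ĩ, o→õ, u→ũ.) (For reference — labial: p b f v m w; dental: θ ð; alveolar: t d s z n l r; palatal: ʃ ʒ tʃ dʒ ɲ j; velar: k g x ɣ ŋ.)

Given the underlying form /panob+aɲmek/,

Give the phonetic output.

[panõb+aɲmẽk]

Rule 1: /o/ after nasal /n/ → [õ]
Rule 1: /e/ after nasal /m/ → [ẽ]
After rule 1: panõb+aɲmẽk
Rule 2: no segment meets the rule's conditions; no change.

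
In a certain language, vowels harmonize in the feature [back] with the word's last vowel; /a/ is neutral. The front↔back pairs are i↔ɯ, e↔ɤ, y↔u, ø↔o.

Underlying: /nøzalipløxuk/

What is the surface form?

[nozalɯploxuk]

/ø/ harmonizes with /u/ ([+back]) → [o]
/i/ harmonizes with /u/ ([+back]) → [ɯ]
/ø/ harmonizes with /u/ ([+back]) → [o]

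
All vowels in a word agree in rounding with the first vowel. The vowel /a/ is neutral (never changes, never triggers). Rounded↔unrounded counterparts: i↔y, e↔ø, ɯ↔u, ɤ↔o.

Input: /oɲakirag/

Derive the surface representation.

/i/ harmonizes with /o/ ([+round]) → [y]

[oɲakyrag]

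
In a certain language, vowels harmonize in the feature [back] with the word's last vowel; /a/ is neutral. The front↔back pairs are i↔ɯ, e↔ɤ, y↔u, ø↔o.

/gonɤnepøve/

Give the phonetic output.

[gønenepøve]

/o/ harmonizes with /e/ ([-back]) → [ø]
/ɤ/ harmonizes with /e/ ([-back]) → [e]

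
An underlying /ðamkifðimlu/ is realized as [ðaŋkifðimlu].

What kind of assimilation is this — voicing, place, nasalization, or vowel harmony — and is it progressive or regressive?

/m/→[ŋ].
Each target copies a feature from the following segment, so the direction is regressive.

place assimilation, regressive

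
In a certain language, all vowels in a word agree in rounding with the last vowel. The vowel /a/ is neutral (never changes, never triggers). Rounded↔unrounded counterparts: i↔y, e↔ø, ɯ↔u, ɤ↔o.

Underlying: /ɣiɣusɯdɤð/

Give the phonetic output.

/u/ harmonizes with /ɤ/ ([-round]) → [ɯ]

[ɣiɣɯsɯdɤð]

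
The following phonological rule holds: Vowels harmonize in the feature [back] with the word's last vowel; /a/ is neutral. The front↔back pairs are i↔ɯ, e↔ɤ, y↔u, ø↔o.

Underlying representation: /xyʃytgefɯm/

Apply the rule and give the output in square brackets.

/y/ harmonizes with /ɯ/ ([+back]) → [u]
/y/ harmonizes with /ɯ/ ([+back]) → [u]
/e/ harmonizes with /ɯ/ ([+back]) → [ɤ]

[xuʃutgɤfɯm]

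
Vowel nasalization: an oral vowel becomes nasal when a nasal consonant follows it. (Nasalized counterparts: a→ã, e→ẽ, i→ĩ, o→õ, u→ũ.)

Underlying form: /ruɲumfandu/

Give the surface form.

[rũɲũmfãndu]

/u/ before nasal /ɲ/ → [ũ]
/u/ before nasal /m/ → [ũ]
/a/ before nasal /n/ → [ã]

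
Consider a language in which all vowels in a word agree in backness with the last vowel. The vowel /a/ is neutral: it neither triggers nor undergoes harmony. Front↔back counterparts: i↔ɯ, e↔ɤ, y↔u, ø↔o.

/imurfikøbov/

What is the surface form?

[ɯmurfɯkobov]

/i/ harmonizes with /o/ ([+back]) → [ɯ]
/i/ harmonizes with /o/ ([+back]) → [ɯ]
/ø/ harmonizes with /o/ ([+back]) → [o]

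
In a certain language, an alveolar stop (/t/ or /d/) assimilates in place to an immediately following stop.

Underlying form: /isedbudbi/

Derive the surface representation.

/d/ before /b/ (labial) → [b]
/d/ before /b/ (labial) → [b]

[isebbubbi]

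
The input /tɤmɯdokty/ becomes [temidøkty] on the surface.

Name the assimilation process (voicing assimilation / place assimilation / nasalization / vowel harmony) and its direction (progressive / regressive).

/ɤ/→[e] /ɯ/→[i] /o/→[ø].
Vowels agree with the last vowel, so the harmony is regressive.

vowel harmony, regressive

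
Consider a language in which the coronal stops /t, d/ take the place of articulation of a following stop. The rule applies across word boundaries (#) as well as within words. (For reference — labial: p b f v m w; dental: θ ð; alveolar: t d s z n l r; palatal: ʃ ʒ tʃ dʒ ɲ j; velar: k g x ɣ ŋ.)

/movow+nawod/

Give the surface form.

[movow+nawod]

no segment meets the rule's conditions; no change.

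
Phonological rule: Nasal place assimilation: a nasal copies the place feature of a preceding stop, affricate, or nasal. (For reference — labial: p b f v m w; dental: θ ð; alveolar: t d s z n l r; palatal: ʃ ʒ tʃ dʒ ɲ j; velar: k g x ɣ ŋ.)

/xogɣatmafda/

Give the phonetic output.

/m/ after /t/ (alveolar) → [n]

[xogɣatnafda]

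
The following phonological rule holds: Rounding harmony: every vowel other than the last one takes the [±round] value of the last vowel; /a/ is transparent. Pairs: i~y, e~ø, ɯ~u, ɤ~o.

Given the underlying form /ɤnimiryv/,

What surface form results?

[onymyryv]

/ɤ/ harmonizes with /y/ ([+round]) → [o]
/i/ harmonizes with /y/ ([+round]) → [y]
/i/ harmonizes with /y/ ([+round]) → [y]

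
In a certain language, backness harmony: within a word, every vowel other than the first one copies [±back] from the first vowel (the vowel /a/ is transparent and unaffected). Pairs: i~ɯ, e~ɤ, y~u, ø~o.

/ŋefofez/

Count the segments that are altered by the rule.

1

/o/ harmonizes with /e/ ([-back]) → [ø]
1 segment changes.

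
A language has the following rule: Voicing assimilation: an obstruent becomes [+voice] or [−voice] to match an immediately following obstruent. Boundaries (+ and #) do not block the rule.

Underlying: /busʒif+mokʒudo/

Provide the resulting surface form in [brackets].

[buzʒif+mogʒudo]

/s/ before /ʒ/ (voiced) → [z]
/k/ before /ʒ/ (voiced) → [g]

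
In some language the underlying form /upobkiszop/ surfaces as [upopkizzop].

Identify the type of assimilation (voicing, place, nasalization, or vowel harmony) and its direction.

voicing assimilation, regressive

/b/→[p] /s/→[z].
Each target copies a feature from the following segment, so the direction is regressive.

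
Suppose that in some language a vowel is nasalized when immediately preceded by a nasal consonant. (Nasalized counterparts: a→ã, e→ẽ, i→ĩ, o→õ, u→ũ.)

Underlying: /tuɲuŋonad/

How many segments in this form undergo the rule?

3

/u/ after nasal /ɲ/ → [ũ]
/o/ after nasal /ŋ/ → [õ]
/a/ after nasal /n/ → [ã]
3 segments change.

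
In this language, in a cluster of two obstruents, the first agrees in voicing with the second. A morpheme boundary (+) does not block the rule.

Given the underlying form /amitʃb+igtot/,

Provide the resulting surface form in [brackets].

[amidʒb+iktot]

/tʃ/ before /b/ (voiced) → [dʒ]
/g/ before /t/ (voiceless) → [k]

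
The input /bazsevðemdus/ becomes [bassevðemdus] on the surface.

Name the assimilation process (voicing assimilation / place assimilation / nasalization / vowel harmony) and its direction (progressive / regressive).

voicing assimilation, regressive

/z/→[s].
Each target copies a feature from the following segment, so the direction is regressive.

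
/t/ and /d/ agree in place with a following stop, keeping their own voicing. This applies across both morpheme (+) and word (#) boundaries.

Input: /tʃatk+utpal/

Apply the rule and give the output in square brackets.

/t/ before /k/ (velar) → [k]
/t/ before /p/ (labial) → [p]

[tʃakk+uppal]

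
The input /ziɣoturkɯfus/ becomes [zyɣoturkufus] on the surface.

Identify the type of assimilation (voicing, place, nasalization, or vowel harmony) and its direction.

/i/→[y] /ɯ/→[u].
Vowels agree with the last vowel, so the harmony is regressive.

vowel harmony, regressive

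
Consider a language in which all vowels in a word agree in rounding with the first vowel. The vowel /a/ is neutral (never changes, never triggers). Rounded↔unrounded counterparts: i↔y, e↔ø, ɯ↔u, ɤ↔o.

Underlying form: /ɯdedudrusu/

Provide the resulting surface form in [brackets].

[ɯdedɯdrɯsɯ]

/u/ harmonizes with /ɯ/ ([-round]) → [ɯ]
/u/ harmonizes with /ɯ/ ([-round]) → [ɯ]
/u/ harmonizes with /ɯ/ ([-round]) → [ɯ]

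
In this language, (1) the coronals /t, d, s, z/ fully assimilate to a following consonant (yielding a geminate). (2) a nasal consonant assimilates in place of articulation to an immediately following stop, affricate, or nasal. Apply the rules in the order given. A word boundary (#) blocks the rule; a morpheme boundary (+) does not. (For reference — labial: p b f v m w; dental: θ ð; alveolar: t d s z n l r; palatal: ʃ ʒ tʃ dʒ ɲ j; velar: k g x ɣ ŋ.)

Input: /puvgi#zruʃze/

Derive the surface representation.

Rule 1: /z/ before /r/ → [r] (total assimilation)
After rule 1: puvgi#rruʃze
Rule 2: no segment meets the rule's conditions; no change.

[puvgi#rruʃze]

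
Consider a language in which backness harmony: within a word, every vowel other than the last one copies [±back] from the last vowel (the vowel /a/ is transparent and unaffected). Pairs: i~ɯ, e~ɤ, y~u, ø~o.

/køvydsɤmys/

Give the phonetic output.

/ɤ/ harmonizes with /y/ ([-back]) → [e]

[køvydsemys]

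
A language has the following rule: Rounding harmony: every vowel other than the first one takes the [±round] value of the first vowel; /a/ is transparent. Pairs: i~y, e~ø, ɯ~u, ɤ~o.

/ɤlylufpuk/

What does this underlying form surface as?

[ɤlilɯfpɯk]

/y/ harmonizes with /ɤ/ ([-round]) → [i]
/u/ harmonizes with /ɤ/ ([-round]) → [ɯ]
/u/ harmonizes with /ɤ/ ([-round]) → [ɯ]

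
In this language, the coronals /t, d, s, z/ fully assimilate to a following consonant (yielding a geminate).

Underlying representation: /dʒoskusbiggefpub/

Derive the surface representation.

[dʒokkubbiggefpub]

/s/ before /k/ → [k] (total assimilation)
/s/ before /b/ → [b] (total assimilation)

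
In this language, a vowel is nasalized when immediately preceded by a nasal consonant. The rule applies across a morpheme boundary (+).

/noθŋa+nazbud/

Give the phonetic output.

[nõθŋã+nãzbud]

/o/ after nasal /n/ → [õ]
/a/ after nasal /ŋ/ → [ã]
/a/ after nasal /n/ → [ã]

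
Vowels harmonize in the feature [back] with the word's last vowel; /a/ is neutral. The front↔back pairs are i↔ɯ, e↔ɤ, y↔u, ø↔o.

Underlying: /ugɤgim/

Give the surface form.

/u/ harmonizes with /i/ ([-back]) → [y]
/ɤ/ harmonizes with /i/ ([-back]) → [e]

[ygegim]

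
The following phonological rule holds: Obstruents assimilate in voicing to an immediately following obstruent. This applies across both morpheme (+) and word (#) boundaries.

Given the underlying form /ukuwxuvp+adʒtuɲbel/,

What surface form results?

[ukuwxufp+atʃtuɲbel]

/v/ before /p/ (voiceless) → [f]
/dʒ/ before /t/ (voiceless) → [tʃ]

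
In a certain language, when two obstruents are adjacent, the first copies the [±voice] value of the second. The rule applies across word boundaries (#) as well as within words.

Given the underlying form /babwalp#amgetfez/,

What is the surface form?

no segment meets the rule's conditions; no change.

[babwalp#amgetfez]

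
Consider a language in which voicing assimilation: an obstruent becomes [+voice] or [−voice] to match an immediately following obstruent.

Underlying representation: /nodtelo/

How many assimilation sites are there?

/d/ before /t/ (voiceless) → [t]
1 segment changes.

1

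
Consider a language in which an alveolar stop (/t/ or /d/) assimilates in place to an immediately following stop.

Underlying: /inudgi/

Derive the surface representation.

[inuggi]

/d/ before /g/ (velar) → [g]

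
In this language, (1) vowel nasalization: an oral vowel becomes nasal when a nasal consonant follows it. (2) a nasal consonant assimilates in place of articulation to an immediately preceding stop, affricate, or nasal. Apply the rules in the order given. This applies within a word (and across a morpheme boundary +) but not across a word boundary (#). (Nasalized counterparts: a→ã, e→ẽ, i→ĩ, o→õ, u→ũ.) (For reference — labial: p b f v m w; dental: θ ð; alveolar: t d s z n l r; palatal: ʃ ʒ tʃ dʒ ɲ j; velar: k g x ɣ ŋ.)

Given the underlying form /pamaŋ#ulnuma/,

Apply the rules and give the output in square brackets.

[pãmãŋ#ulnũma]

Rule 1: /a/ before nasal /m/ → [ã]
Rule 1: /a/ before nasal /ŋ/ → [ã]
Rule 1: /u/ before nasal /m/ → [ũ]
After rule 1: pãmãŋ#ulnũma
Rule 2: no segment meets the rule's conditions; no change.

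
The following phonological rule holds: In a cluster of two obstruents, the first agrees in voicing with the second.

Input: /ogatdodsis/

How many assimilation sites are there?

2

/t/ before /d/ (voiced) → [d]
/d/ before /s/ (voiceless) → [t]
2 segments change.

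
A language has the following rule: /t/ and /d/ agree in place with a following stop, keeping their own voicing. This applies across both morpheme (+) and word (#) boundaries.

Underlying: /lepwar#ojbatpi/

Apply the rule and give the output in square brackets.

[lepwar#ojbappi]

/t/ before /p/ (labial) → [p]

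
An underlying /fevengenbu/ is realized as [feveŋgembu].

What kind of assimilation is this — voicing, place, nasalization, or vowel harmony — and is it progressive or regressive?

/n/→[ŋ] /n/→[m].
Each target copies a feature from the following segment, so the direction is regressive.

place assimilation, regressive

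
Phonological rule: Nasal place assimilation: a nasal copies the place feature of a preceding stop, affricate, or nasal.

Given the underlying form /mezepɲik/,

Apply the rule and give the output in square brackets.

[mezepmik]

/ɲ/ after /p/ (labial) → [m]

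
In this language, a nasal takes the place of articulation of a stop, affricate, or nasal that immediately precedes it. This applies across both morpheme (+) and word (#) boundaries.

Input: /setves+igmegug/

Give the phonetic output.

[setves+igŋegug]

/m/ after /g/ (velar) → [ŋ]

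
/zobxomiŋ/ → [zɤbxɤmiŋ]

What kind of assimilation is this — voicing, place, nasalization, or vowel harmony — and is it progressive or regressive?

/o/→[ɤ] /o/→[ɤ].
Vowels agree with the last vowel, so the harmony is regressive.

vowel harmony, regressive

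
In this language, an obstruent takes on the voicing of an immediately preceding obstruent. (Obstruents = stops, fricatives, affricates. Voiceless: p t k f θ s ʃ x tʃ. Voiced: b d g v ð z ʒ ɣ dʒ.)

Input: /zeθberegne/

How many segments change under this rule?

/b/ after /θ/ (voiceless) → [p]
1 segment changes.

1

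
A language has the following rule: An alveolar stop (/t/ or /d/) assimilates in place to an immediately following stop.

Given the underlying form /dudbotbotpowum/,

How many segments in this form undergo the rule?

3

/d/ before /b/ (labial) → [b]
/t/ before /b/ (labial) → [p]
/t/ before /p/ (labial) → [p]
3 segments change.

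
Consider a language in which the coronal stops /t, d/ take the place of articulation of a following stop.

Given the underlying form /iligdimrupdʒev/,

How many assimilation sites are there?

0

No segment meets the rule's conditions.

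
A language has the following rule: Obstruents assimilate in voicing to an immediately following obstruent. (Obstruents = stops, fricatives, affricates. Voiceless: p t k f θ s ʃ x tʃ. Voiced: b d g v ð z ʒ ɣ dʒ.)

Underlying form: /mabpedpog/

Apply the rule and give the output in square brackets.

[mappetpog]

/b/ before /p/ (voiceless) → [p]
/d/ before /p/ (voiceless) → [t]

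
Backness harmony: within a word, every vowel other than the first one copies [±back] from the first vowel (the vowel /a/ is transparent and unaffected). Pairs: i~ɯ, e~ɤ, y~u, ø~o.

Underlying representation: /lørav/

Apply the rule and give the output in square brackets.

[lørav]

no segment meets the rule's conditions; no change.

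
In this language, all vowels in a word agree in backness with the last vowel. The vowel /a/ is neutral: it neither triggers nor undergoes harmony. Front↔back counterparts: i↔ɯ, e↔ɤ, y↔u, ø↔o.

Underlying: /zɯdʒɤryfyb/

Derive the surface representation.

/ɯ/ harmonizes with /y/ ([-back]) → [i]
/ɤ/ harmonizes with /y/ ([-back]) → [e]

[zidʒeryfyb]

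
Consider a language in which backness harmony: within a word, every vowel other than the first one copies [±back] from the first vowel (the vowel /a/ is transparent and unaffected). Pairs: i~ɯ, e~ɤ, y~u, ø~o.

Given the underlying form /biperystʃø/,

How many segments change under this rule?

No segment meets the rule's conditions.

0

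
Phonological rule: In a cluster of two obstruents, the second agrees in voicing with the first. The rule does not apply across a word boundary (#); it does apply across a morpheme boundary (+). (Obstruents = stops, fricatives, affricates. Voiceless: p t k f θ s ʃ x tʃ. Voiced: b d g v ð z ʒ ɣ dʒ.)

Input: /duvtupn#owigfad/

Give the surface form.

[duvdupn#owigvad]

/t/ after /v/ (voiced) → [d]
/f/ after /g/ (voiced) → [v]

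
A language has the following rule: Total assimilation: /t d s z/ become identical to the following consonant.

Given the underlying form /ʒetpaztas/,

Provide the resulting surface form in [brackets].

[ʒeppattas]

/t/ before /p/ → [p] (total assimilation)
/z/ before /t/ → [t] (total assimilation)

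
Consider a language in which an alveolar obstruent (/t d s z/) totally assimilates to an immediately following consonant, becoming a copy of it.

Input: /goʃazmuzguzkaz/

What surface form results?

[goʃammuggukkaz]

/z/ before /m/ → [m] (total assimilation)
/z/ before /g/ → [g] (total assimilation)
/z/ before /k/ → [k] (total assimilation)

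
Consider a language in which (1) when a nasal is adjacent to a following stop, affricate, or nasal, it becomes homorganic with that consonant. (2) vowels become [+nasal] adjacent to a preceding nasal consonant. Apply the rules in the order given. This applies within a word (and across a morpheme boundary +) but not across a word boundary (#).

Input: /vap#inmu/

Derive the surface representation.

[vap#immũ]

Rule 1: /n/ before /m/ (labial) → [m]
After rule 1: vap#immu
Rule 2: /u/ after nasal /m/ → [ũ]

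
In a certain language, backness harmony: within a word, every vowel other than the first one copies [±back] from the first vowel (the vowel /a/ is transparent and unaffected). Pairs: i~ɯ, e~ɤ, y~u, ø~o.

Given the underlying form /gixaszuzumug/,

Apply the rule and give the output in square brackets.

[gixaszyzymyg]

/u/ harmonizes with /i/ ([-back]) → [y]
/u/ harmonizes with /i/ ([-back]) → [y]
/u/ harmonizes with /i/ ([-back]) → [y]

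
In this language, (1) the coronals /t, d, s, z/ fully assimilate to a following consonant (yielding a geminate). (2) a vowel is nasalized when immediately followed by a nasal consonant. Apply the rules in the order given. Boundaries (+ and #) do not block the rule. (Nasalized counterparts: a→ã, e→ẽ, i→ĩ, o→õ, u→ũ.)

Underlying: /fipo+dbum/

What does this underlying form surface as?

[fipo+bbũm]

Rule 1: /d/ before /b/ → [b] (total assimilation)
After rule 1: fipo+bbum
Rule 2: /u/ before nasal /m/ → [ũ]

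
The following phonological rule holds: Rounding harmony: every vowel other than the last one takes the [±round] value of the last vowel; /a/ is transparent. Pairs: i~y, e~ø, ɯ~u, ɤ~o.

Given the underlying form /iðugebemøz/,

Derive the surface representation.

/i/ harmonizes with /ø/ ([+round]) → [y]
/e/ harmonizes with /ø/ ([+round]) → [ø]
/e/ harmonizes with /ø/ ([+round]) → [ø]

[yðugøbømøz]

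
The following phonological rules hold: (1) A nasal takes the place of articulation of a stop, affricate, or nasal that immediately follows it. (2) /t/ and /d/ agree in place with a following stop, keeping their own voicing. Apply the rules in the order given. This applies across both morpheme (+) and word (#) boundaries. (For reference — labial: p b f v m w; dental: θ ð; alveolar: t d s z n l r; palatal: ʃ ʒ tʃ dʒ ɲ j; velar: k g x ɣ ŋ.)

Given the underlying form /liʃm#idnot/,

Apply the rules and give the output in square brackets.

[liʃm#idnot]

Rule 1: no segment meets the rule's conditions; no change.
After rule 1: liʃm#idnot
Rule 2: no segment meets the rule's conditions; no change.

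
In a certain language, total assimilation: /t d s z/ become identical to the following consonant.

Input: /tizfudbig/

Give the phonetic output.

/z/ before /f/ → [f] (total assimilation)
/d/ before /b/ → [b] (total assimilation)

[tiffubbig]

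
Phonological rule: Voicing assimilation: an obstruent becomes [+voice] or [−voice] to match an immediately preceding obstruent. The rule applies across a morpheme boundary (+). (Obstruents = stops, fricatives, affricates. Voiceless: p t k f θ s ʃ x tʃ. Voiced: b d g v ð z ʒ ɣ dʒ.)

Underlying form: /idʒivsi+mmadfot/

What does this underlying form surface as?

/s/ after /v/ (voiced) → [z]
/f/ after /d/ (voiced) → [v]

[idʒivzi+mmadvot]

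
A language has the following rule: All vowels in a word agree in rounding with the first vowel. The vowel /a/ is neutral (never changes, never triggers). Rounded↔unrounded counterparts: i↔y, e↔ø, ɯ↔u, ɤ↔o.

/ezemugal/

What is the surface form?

[ezemɯgal]

/u/ harmonizes with /e/ ([-round]) → [ɯ]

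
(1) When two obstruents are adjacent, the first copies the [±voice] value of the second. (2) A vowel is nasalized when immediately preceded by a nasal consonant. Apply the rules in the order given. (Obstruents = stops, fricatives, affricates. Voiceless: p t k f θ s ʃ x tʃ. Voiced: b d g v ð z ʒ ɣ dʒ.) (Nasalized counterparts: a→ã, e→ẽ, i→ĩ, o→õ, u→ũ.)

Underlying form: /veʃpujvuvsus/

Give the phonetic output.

Rule 1: /v/ before /s/ (voiceless) → [f]
After rule 1: veʃpujvufsus
Rule 2: no segment meets the rule's conditions; no change.

[veʃpujvufsus]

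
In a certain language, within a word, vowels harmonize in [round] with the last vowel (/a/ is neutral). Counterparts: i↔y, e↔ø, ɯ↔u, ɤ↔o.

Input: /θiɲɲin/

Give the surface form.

no segment meets the rule's conditions; no change.

[θiɲɲin]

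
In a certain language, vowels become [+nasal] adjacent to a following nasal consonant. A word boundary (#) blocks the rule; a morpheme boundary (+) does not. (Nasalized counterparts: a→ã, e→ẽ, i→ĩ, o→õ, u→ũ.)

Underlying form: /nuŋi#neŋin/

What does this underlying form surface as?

[nũŋi#nẽŋĩn]

/u/ before nasal /ŋ/ → [ũ]
/e/ before nasal /ŋ/ → [ẽ]
/i/ before nasal /n/ → [ĩ]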